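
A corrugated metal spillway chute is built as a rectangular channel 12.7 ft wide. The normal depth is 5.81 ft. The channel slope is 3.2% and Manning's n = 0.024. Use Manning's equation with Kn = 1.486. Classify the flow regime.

supercritical

Flow area A = b·y = 12.7 × 5.81 = 73.79 ft². Wetted perimeter P = b + 2y = 12.7 + 2×5.81 = 24.32 ft.
Hydraulic radius R = A/P = 73.79/24.32 = 3.034 ft.
V = (1.486/n) R^(2/3) √S = (1.486/0.024) × 3.034^(2/3) × √0.032 = 23.21 ft/s. Hydraulic depth D_h = A/T = 73.79/12.7 = 5.81 ft.
Froude number Fr = V/√(g·D_h) = 23.21/√(32.2×5.81) = 1.7, which is greater than 1, so the flow is supercritical.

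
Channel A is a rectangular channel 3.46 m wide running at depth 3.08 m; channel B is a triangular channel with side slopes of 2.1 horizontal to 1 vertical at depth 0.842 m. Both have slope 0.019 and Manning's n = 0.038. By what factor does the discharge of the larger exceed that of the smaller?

Channel A: Flow area A = b·y = 3.46 × 3.08 = 10.66 m². Wetted perimeter P = b + 2y = 3.46 + 2×3.08 = 9.62 m. Hydraulic radius R = A/P = 10.66/9.62 = 1.108 m. Q_A = (1/0.038)·10.66·1.108^(2/3)·√0.019 = 41.39 m³/s.
Channel B: For a triangular section with side slope z = 2.1: A = zy² = 2.1×0.842² = 1.489 m²; P = 2y√(1+z²) = 2×0.842×2.326 = 3.917 m. Hydraulic radius R = A/P = 1.489/3.917 = 0.3801 m. Q_B = (1/0.038)·1.489·0.3801^(2/3)·√0.019 = 2.834 m³/s.
The larger discharge is 41.39 m³/s and the smaller is 2.834 m³/s; the ratio is 14.6.

14.6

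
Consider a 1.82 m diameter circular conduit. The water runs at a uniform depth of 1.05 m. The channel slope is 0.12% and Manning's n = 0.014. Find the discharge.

Q = 2.41 m³/s

For a circular section of diameter D = 1.82 m at depth y = 1.05 m, the central angle is θ = 2 arccos(1 − 2y/D) = 3.451 rad. Then A = (D²/8)(θ − sin θ) = 1.555 m² and P = Dθ/2 = 3.14 m.
Hydraulic radius R = A/P = 1.555/3.14 = 0.4951 m.
Manning's equation: Q = (1/n) A R^(2/3) S^(1/2) = (1/0.014) × 1.555 × 0.4951^(2/3) × 0.0012^(1/2) = 2.41 m³/s.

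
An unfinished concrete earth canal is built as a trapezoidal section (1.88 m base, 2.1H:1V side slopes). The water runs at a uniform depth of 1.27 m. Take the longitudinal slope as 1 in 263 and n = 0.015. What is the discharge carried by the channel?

With bottom width b = 1.88 m and side slope z = 2.1: A = (b + zy)y = (1.88 + 2.1×1.27)×1.27 = 5.775 m²; P = b + 2y√(1+z²) = 1.88 + 2×1.27×2.326 = 7.788 m.
Hydraulic radius R = A/P = 5.775/7.788 = 0.7415 m.
Manning's equation: Q = (1/n) A R^(2/3) S^(1/2) = (1/0.015) × 5.775 × 0.7415^(2/3) × 0.003802^(1/2) = 19.4 m³/s.

Q = 19.4 m³/s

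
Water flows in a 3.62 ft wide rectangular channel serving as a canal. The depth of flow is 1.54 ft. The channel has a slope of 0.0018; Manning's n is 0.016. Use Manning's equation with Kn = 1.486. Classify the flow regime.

subcritical

Flow area A = b·y = 3.62 × 1.54 = 5.575 ft². Wetted perimeter P = b + 2y = 3.62 + 2×1.54 = 6.7 ft.
Hydraulic radius R = A/P = 5.575/6.7 = 0.8321 ft.
V = (1.486/n) R^(2/3) √S = (1.486/0.016) × 0.8321^(2/3) × √0.0018 = 3.486 ft/s. Hydraulic depth D_h = A/T = 5.575/3.62 = 1.54 ft.
Froude number Fr = V/√(g·D_h) = 3.486/√(32.2×1.54) = 0.495, which is less than 1, so the flow is subcritical.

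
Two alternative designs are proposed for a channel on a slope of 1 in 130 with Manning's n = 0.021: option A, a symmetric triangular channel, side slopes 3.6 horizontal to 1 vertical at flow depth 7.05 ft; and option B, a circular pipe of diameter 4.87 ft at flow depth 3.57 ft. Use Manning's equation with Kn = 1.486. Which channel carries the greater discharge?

Channel A: For a triangular section with side slope z = 3.6: A = zy² = 3.6×7.05² = 178.9 ft²; P = 2y√(1+z²) = 2×7.05×3.736 = 52.68 ft. Hydraulic radius R = A/P = 178.9/52.68 = 3.396 ft. Q_A = (1.486/0.021)·178.9·3.396^(2/3)·√0.007692 = 2509 ft³/s.
Channel B: For a circular section of diameter D = 4.87 ft at depth y = 3.57 ft, the central angle is θ = 2 arccos(1 − 2y/D) = 4.111 rad. Then A = (D²/8)(θ − sin θ) = 14.63 ft² and P = Dθ/2 = 10.01 ft. Hydraulic radius R = A/P = 14.63/10.01 = 1.462 ft. Q_B = (1.486/0.021)·14.63·1.462^(2/3)·√0.007692 = 117 ft³/s.
Q_A = 2509 ft³/s vs Q_B = 117 ft³/s, so channel A carries more.

channel A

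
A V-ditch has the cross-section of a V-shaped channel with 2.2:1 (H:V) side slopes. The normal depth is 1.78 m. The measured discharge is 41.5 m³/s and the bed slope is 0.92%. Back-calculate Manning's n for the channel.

n = 0.014

For a triangular section with side slope z = 2.2: A = zy² = 2.2×1.78² = 6.97 m²; P = 2y√(1+z²) = 2×1.78×2.417 = 8.603 m.
Hydraulic radius R = A/P = 6.97/8.603 = 0.8102 m.
Rearranging Manning's equation: n = (1/Q) A R^(2/3) S^(1/2) = (1/41.5) × 6.97 × 0.8102^(2/3) × √0.0092 = 0.014.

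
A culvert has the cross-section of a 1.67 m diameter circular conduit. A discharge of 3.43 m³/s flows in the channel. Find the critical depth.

y_c = 0.932 m

At critical depth, Q² T / (g A³) = 1, i.e. A³/T = Q²/g = 3.43²/9.81 = 1.199.
Trying y = 0.672 m: A³/T = 0.3425 — short.
Trying y = 1.08 m: A³/T = 2.107 — over.
Trying y = 0.932 m: A³/T = 1.197 — ≈ 1.199.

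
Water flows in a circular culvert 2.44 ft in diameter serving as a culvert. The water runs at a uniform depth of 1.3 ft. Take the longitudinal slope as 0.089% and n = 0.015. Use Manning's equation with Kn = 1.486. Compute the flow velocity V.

V = 2.18 ft/s

For a circular section of diameter D = 2.44 ft at depth y = 1.3 ft, the central angle is θ = 2 arccos(1 − 2y/D) = 3.273 rad. Then A = (D²/8)(θ − sin θ) = 2.533 ft² and P = Dθ/2 = 3.993 ft.
Hydraulic radius R = A/P = 2.533/3.993 = 0.6344 ft.
From Manning's equation, V = (1.486/n) R^(2/3) S^(1/2) = (1.486/0.015) × 0.6344^(2/3) × 0.00089^(1/2) = 2.18 ft/s.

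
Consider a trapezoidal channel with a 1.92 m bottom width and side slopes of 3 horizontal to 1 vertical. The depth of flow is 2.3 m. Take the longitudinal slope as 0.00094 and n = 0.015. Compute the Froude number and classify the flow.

With bottom width b = 1.92 m and side slope z = 3: A = (b + zy)y = (1.92 + 3×2.3)×2.3 = 20.29 m²; P = b + 2y√(1+z²) = 1.92 + 2×2.3×3.162 = 16.47 m.
Hydraulic radius R = A/P = 20.29/16.47 = 1.232 m.
V = (1/n) R^(2/3) √S = (1/0.015) × 1.232^(2/3) × √0.00094 = 2.349 m/s. Hydraulic depth D_h = A/T = 20.29/15.72 = 1.29 m.
Froude number Fr = V/√(g·D_h) = 2.349/√(9.81×1.29) = 0.66, which is less than 1, so the flow is subcritical.

subcritical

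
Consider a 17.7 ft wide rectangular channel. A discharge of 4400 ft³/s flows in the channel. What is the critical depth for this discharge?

y_c = 12.4 ft

For a rectangular channel, critical depth y_c = (q²/g)^(1/3) where q = Q/b = 4400/17.7 = 248.6 ft²/s.
So y_c = (248.6²/32.2)^(1/3) = 12.4 ft.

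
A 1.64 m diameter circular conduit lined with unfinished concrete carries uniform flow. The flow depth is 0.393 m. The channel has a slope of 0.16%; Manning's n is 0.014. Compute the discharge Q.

Q = 0.419 m³/s

For a circular section of diameter D = 1.64 m at depth y = 0.393 m, the central angle is θ = 2 arccos(1 − 2y/D) = 2.046 rad. Then A = (D²/8)(θ − sin θ) = 0.389 m² and P = Dθ/2 = 1.678 m.
Hydraulic radius R = A/P = 0.389/1.678 = 0.2318 m.
Manning's equation: Q = (1/n) A R^(2/3) S^(1/2) = (1/0.014) × 0.389 × 0.2318^(2/3) × 0.0016^(1/2) = 0.419 m³/s.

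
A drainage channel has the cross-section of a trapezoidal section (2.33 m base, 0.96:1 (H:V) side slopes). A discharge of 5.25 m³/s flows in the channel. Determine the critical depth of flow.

y_c = 0.723 m

At critical depth, Q² T / (g A³) = 1, i.e. A³/T = Q²/g = 5.25²/9.81 = 2.81.
At y = 0.556 m: A³/T = 1.188 — too small.
At y = 0.723 m: A³/T = 2.811 — ≈ 2.81.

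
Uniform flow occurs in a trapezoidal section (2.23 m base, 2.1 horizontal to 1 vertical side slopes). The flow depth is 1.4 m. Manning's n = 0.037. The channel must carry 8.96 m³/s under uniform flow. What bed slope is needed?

S = 0.0027

With bottom width b = 2.23 m and side slope z = 2.1: A = (b + zy)y = (2.23 + 2.1×1.4)×1.4 = 7.238 m²; P = b + 2y√(1+z²) = 2.23 + 2×1.4×2.326 = 8.743 m.
Hydraulic radius R = A/P = 7.238/8.743 = 0.8279 m.
From Manning's equation, S = [nQ / (1 A R^(2/3))]² = [0.037 × 8.96 / (1 × 7.238 × 0.8279^(2/3))]² = 0.0027.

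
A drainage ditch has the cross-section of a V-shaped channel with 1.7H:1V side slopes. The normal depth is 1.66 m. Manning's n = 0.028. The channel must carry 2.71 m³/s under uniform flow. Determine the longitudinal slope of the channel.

For a triangular section with side slope z = 1.7: A = zy² = 1.7×1.66² = 4.685 m²; P = 2y√(1+z²) = 2×1.66×1.972 = 6.548 m.
Hydraulic radius R = A/P = 4.685/6.548 = 0.7154 m.
From Manning's equation, S = [nQ / (1 A R^(2/3))]² = [0.028 × 2.71 / (1 × 4.685 × 0.7154^(2/3))]² = 0.00041.

S = 0.00041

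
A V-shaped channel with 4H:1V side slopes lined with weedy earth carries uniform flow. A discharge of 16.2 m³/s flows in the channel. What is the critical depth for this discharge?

y_c = 1.27 m

At critical depth, Q² T / (g A³) = 1, i.e. A³/T = Q²/g = 16.2²/9.81 = 26.75.
At y = 0.911 m: A³/T = 5.02 — low.
At y = 1.42 m: A³/T = 46.19 — high.
At y = 1.27 m: A³/T = 26.43 — close enough.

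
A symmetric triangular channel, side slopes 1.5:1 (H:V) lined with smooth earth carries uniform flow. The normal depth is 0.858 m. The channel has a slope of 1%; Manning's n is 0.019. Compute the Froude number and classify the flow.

For a triangular section with side slope z = 1.5: A = zy² = 1.5×0.858² = 1.104 m²; P = 2y√(1+z²) = 2×0.858×1.803 = 3.094 m.
Hydraulic radius R = A/P = 1.104/3.094 = 0.3569 m.
V = (1/n) R^(2/3) √S = (1/0.019) × 0.3569^(2/3) × √0.01 = 2.648 m/s. Hydraulic depth D_h = A/T = 1.104/2.574 = 0.429 m.
Froude number Fr = V/√(g·D_h) = 2.648/√(9.81×0.429) = 1.29, which is greater than 1, so the flow is supercritical.

supercritical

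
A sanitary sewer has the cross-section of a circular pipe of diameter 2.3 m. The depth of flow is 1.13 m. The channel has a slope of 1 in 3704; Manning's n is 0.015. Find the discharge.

For a circular section of diameter D = 2.3 m at depth y = 1.13 m, the central angle is θ = 2 arccos(1 − 2y/D) = 3.107 rad. Then A = (D²/8)(θ − sin θ) = 2.031 m² and P = Dθ/2 = 3.573 m.
Hydraulic radius R = A/P = 2.031/3.573 = 0.5686 m.
Manning's equation: Q = (1/n) A R^(2/3) S^(1/2) = (1/0.015) × 2.031 × 0.5686^(2/3) × 0.00027^(1/2) = 1.53 m³/s.

Q = 1.53 m³/s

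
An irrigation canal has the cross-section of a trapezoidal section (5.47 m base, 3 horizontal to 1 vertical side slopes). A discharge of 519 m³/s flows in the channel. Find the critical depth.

At critical depth, Q² T / (g A³) = 1, i.e. A³/T = Q²/g = 519²/9.81 = 27460.
Trying y = 3.87 m: A³/T = 10070 — low.
Trying y = 6.01 m: A³/T = 67840 — high.
Trying y = 4.89 m: A³/T = 27440 — matches.

y_c = 4.89 m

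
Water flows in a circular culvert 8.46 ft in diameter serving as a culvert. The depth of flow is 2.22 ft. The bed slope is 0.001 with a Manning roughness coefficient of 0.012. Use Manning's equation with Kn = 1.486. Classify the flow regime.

subcritical

For a circular section of diameter D = 8.46 ft at depth y = 2.22 ft, the central angle is θ = 2 arccos(1 − 2y/D) = 2.151 rad. Then A = (D²/8)(θ − sin θ) = 11.77 ft² and P = Dθ/2 = 9.1 ft.
Hydraulic radius R = A/P = 11.77/9.1 = 1.293 ft.
V = (1.486/n) R^(2/3) √S = (1.486/0.012) × 1.293^(2/3) × √0.001 = 4.647 ft/s. Hydraulic depth D_h = A/T = 11.77/7.444 = 1.581 ft.
Froude number Fr = V/√(g·D_h) = 4.647/√(32.2×1.581) = 0.651, which is less than 1, so the flow is subcritical.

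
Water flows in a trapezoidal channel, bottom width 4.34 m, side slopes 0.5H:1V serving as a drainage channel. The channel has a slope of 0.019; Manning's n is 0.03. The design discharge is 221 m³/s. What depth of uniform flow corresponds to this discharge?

y_n = 4.51 m

Manning's equation rearranged: A R^(2/3) = nQ / (1·√S) = 0.03 × 221 / (√0.019) = 48.1.
At y = 5.37 m: A R^(2/3) = 65.88 — over.
At y = 3.81 m: A R^(2/3) = 35.86 — short.
At y = 4.51 m: A R^(2/3) = 48.19 — close enough.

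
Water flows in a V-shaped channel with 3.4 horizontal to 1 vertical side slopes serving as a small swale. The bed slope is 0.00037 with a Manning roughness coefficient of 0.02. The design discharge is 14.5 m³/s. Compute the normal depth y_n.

Manning's equation rearranged: A R^(2/3) = nQ / (1·√S) = 0.02 × 14.5 / (√0.00037) = 15.08.
At y = 2.32 m: A R^(2/3) = 19.65 — high.
At y = 1.75 m: A R^(2/3) = 9.266 — low.
At y = 2.1 m: A R^(2/3) = 15.07 — ≈ 15.08.

y_n = 2.1 m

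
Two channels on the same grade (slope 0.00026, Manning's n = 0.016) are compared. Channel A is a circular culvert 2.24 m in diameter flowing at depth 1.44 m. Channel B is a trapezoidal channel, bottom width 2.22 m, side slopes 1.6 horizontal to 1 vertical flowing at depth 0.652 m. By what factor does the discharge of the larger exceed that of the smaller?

Channel A: For a circular section of diameter D = 2.24 m at depth y = 1.44 m, the central angle is θ = 2 arccos(1 − 2y/D) = 3.721 rad. Then A = (D²/8)(θ − sin θ) = 2.677 m² and P = Dθ/2 = 4.168 m. Hydraulic radius R = A/P = 2.677/4.168 = 0.6424 m. Q_A = (1/0.016)·2.677·0.6424^(2/3)·√0.00026 = 2.009 m³/s.
Channel B: With bottom width b = 2.22 m and side slope z = 1.6: A = (b + zy)y = (2.22 + 1.6×0.652)×0.652 = 2.128 m²; P = b + 2y√(1+z²) = 2.22 + 2×0.652×1.887 = 4.68 m. Hydraulic radius R = A/P = 2.128/4.68 = 0.4546 m. Q_B = (1/0.016)·2.128·0.4546^(2/3)·√0.00026 = 1.268 m³/s.
The larger discharge is 2.009 m³/s and the smaller is 1.268 m³/s; the ratio is 1.58.

1.58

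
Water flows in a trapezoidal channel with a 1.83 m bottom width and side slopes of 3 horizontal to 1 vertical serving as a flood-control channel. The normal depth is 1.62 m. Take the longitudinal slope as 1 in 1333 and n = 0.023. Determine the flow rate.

With bottom width b = 1.83 m and side slope z = 3: A = (b + zy)y = (1.83 + 3×1.62)×1.62 = 10.84 m²; P = b + 2y√(1+z²) = 1.83 + 2×1.62×3.162 = 12.08 m.
Hydraulic radius R = A/P = 10.84/12.08 = 0.8975 m.
Manning's equation: Q = (1/n) A R^(2/3) S^(1/2) = (1/0.023) × 10.84 × 0.8975^(2/3) × 0.0007502^(1/2) = 12 m³/s.

Q = 12 m³/s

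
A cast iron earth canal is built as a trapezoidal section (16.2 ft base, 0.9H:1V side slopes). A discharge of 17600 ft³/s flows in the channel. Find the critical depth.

y_c = 22.4 ft

At critical depth, Q² T / (g A³) = 1, i.e. A³/T = Q²/g = 17600²/32.2 = 9620000.
Trying y = 26.1 ft: A³/T = 17590000 — high.
Trying y = 16.7 ft: A³/T = 3067000 — low.
Trying y = 22.4 ft: A³/T = 9559000 — matches.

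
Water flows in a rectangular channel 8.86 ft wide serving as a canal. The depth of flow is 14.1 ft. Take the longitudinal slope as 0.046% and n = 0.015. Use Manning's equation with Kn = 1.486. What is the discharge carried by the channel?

Q = 597 ft³/s

Flow area A = b·y = 8.86 × 14.1 = 124.9 ft². Wetted perimeter P = b + 2y = 8.86 + 2×14.1 = 37.06 ft.
Hydraulic radius R = A/P = 124.9/37.06 = 3.371 ft.
Manning's equation: Q = (1.486/n) A R^(2/3) S^(1/2) = (1.486/0.015) × 124.9 × 3.371^(2/3) × 0.00046^(1/2) = 597 ft³/s.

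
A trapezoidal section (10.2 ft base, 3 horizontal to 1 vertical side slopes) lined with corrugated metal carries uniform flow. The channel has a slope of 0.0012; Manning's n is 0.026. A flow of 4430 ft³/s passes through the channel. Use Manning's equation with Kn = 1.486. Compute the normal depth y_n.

Manning's equation rearranged: A R^(2/3) = nQ / (1.486·√S) = 0.026 × 4430 / (1.486 × √0.0012) = 2238.
At y = 10.4 ft: A R^(2/3) = 1369 — low.
At y = 12.8 ft: A R^(2/3) = 2238 — matches.

y_n = 12.8 ft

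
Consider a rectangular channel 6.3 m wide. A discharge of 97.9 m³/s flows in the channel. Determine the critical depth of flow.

y_c = 2.91 m

For a rectangular channel, critical depth y_c = (q²/g)^(1/3) where q = Q/b = 97.9/6.3 = 15.54 m²/s.
So y_c = (15.54²/9.81)^(1/3) = 2.91 m.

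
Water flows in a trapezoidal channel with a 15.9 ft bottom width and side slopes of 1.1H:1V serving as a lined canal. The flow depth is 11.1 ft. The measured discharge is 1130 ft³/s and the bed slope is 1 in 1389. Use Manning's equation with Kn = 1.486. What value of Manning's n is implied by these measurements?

n = 0.0379

With bottom width b = 15.9 ft and side slope z = 1.1: A = (b + zy)y = (15.9 + 1.1×11.1)×11.1 = 312 ft²; P = b + 2y√(1+z²) = 15.9 + 2×11.1×1.487 = 48.9 ft.
Hydraulic radius R = A/P = 312/48.9 = 6.38 ft.
Rearranging Manning's equation: n = (1.486/Q) A R^(2/3) S^(1/2) = (1.486/1130) × 312 × 6.38^(2/3) × √0.0007199 = 0.0379.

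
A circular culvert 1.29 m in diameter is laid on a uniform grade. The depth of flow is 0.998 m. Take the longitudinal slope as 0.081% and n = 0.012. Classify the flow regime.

subcritical

For a circular section of diameter D = 1.29 m at depth y = 0.998 m, the central angle is θ = 2 arccos(1 − 2y/D) = 4.3 rad. Then A = (D²/8)(θ − sin θ) = 1.085 m² and P = Dθ/2 = 2.773 m.
Hydraulic radius R = A/P = 1.085/2.773 = 0.3912 m.
V = (1/n) R^(2/3) √S = (1/0.012) × 0.3912^(2/3) × √0.00081 = 1.269 m/s. Hydraulic depth D_h = A/T = 1.085/1.08 = 1.005 m.
Froude number Fr = V/√(g·D_h) = 1.269/√(9.81×1.005) = 0.404, which is less than 1, so the flow is subcritical.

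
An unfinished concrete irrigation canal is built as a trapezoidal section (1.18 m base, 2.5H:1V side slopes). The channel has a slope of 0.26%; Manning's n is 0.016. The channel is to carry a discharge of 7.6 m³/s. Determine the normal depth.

y_n = 0.979 m

Manning's equation rearranged: A R^(2/3) = nQ / (1·√S) = 0.016 × 7.6 / (√0.0026) = 2.385.
Trying y = 1.23 m: A R^(2/3) = 4.01 — too large.
Trying y = 0.979 m: A R^(2/3) = 2.385 — matches.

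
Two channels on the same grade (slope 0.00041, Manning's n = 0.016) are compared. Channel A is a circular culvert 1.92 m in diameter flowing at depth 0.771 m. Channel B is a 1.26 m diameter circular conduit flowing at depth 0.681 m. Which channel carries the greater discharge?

Channel A: For a circular section of diameter D = 1.92 m at depth y = 0.771 m, the central angle is θ = 2 arccos(1 − 2y/D) = 2.745 rad. Then A = (D²/8)(θ − sin θ) = 1.087 m² and P = Dθ/2 = 2.635 m. Hydraulic radius R = A/P = 1.087/2.635 = 0.4125 m. Q_A = (1/0.016)·1.087·0.4125^(2/3)·√0.00041 = 0.7624 m³/s.
Channel B: For a circular section of diameter D = 1.26 m at depth y = 0.681 m, the central angle is θ = 2 arccos(1 − 2y/D) = 3.304 rad. Then A = (D²/8)(θ − sin θ) = 0.6876 m² and P = Dθ/2 = 2.081 m. Hydraulic radius R = A/P = 0.6876/2.081 = 0.3304 m. Q_B = (1/0.016)·0.6876·0.3304^(2/3)·√0.00041 = 0.4159 m³/s.
Q_A = 0.7624 m³/s vs Q_B = 0.4159 m³/s, so channel A carries more.

channel A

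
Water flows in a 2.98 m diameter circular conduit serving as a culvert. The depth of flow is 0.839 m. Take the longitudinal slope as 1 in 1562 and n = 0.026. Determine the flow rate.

For a circular section of diameter D = 2.98 m at depth y = 0.839 m, the central angle is θ = 2 arccos(1 − 2y/D) = 2.237 rad. Then A = (D²/8)(θ − sin θ) = 1.611 m² and P = Dθ/2 = 3.334 m.
Hydraulic radius R = A/P = 1.611/3.334 = 0.4833 m.
Manning's equation: Q = (1/n) A R^(2/3) S^(1/2) = (1/0.026) × 1.611 × 0.4833^(2/3) × 0.0006402^(1/2) = 0.965 m³/s.

Q = 0.965 m³/s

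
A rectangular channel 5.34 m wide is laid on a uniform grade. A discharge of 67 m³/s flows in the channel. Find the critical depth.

For a rectangular channel, critical depth y_c = (q²/g)^(1/3) where q = Q/b = 67/5.34 = 12.55 m²/s.
So y_c = (12.55²/9.81)^(1/3) = 2.52 m.

y_c = 2.52 m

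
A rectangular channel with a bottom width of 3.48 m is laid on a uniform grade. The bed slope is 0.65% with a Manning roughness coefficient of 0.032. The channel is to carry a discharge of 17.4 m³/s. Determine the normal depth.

Manning's equation rearranged: A R^(2/3) = nQ / (1·√S) = 0.032 × 17.4 / (√0.0065) = 6.906.
At y = 2.49 m: A R^(2/3) = 8.805 — too large.
At y = 1.53 m: A R^(2/3) = 4.642 — too small.
At y = 2.06 m: A R^(2/3) = 6.895 — ≈ 6.906.

y_n = 2.06 m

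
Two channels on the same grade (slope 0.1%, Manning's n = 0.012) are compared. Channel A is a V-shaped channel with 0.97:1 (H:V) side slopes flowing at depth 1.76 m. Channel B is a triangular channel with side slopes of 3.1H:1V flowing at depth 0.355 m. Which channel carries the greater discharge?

Channel A: For a triangular section with side slope z = 0.97: A = zy² = 0.97×1.76² = 3.005 m²; P = 2y√(1+z²) = 2×1.76×1.393 = 4.904 m. Hydraulic radius R = A/P = 3.005/4.904 = 0.6127 m. Q_A = (1/0.012)·3.005·0.6127^(2/3)·√0.001 = 5.712 m³/s.
Channel B: For a triangular section with side slope z = 3.1: A = zy² = 3.1×0.355² = 0.3907 m²; P = 2y√(1+z²) = 2×0.355×3.257 = 2.313 m. Hydraulic radius R = A/P = 0.3907/2.313 = 0.1689 m. Q_B = (1/0.012)·0.3907·0.1689^(2/3)·√0.001 = 0.3146 m³/s.
Q_A = 5.712 m³/s vs Q_B = 0.3146 m³/s, so channel A carries more.

channel A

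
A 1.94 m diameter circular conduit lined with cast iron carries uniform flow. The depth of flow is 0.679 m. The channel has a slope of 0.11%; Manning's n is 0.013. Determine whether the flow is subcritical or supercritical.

subcritical

For a circular section of diameter D = 1.94 m at depth y = 0.679 m, the central angle is θ = 2 arccos(1 − 2y/D) = 2.532 rad. Then A = (D²/8)(θ − sin θ) = 0.922 m² and P = Dθ/2 = 2.456 m.
Hydraulic radius R = A/P = 0.922/2.456 = 0.3754 m.
V = (1/n) R^(2/3) √S = (1/0.013) × 0.3754^(2/3) × √0.0011 = 1.328 m/s. Hydraulic depth D_h = A/T = 0.922/1.851 = 0.4982 m.
Froude number Fr = V/√(g·D_h) = 1.328/√(9.81×0.4982) = 0.601, which is less than 1, so the flow is subcritical.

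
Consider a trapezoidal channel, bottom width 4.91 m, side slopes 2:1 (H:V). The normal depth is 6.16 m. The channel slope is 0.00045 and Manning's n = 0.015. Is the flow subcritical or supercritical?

subcritical

With bottom width b = 4.91 m and side slope z = 2: A = (b + zy)y = (4.91 + 2×6.16)×6.16 = 106.1 m²; P = b + 2y√(1+z²) = 4.91 + 2×6.16×2.236 = 32.46 m.
Hydraulic radius R = A/P = 106.1/32.46 = 3.27 m.
V = (1/n) R^(2/3) √S = (1/0.015) × 3.27^(2/3) × √0.00045 = 3.116 m/s. Hydraulic depth D_h = A/T = 106.1/29.55 = 3.592 m.
Froude number Fr = V/√(g·D_h) = 3.116/√(9.81×3.592) = 0.525, which is less than 1, so the flow is subcritical.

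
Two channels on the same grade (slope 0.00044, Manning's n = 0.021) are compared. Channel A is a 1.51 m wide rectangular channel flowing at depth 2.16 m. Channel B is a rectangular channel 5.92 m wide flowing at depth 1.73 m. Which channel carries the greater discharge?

channel B

Channel A: Flow area A = b·y = 1.51 × 2.16 = 3.262 m². Wetted perimeter P = b + 2y = 1.51 + 2×2.16 = 5.83 m. Hydraulic radius R = A/P = 3.262/5.83 = 0.5595 m. Q_A = (1/0.021)·3.262·0.5595^(2/3)·√0.00044 = 2.212 m³/s.
Channel B: Flow area A = b·y = 5.92 × 1.73 = 10.24 m². Wetted perimeter P = b + 2y = 5.92 + 2×1.73 = 9.38 m. Hydraulic radius R = A/P = 10.24/9.38 = 1.092 m. Q_B = (1/0.021)·10.24·1.092^(2/3)·√0.00044 = 10.85 m³/s.
Q_A = 2.212 m³/s vs Q_B = 10.85 m³/s, so channel B carries more.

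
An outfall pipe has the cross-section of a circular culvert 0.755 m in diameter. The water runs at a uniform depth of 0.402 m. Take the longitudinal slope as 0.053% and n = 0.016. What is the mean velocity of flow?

V = 0.486 m/s

For a circular section of diameter D = 0.755 m at depth y = 0.402 m, the central angle is θ = 2 arccos(1 − 2y/D) = 3.271 rad. Then A = (D²/8)(θ − sin θ) = 0.2423 m² and P = Dθ/2 = 1.235 m.
Hydraulic radius R = A/P = 0.2423/1.235 = 0.1962 m.
From Manning's equation, V = (1/n) R^(2/3) S^(1/2) = (1/0.016) × 0.1962^(2/3) × 0.00053^(1/2) = 0.486 m/s.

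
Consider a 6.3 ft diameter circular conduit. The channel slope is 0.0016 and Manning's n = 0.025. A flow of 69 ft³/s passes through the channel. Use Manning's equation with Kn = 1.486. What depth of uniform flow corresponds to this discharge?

Manning's equation rearranged: A R^(2/3) = nQ / (1.486·√S) = 0.025 × 69 / (1.486 × √0.0016) = 29.02.
At y = 2.65 ft: A R^(2/3) = 15.58 — low.
At y = 4.84 ft: A R^(2/3) = 39.54 — high.
At y = 3.84 ft: A R^(2/3) = 29.04 — ≈ 29.02.

y_n = 3.84 ft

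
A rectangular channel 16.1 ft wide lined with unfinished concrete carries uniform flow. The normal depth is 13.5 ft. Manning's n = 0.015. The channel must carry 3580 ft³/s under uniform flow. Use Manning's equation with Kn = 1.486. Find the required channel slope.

Flow area A = b·y = 16.1 × 13.5 = 217.4 ft². Wetted perimeter P = b + 2y = 16.1 + 2×13.5 = 43.1 ft.
Hydraulic radius R = A/P = 217.4/43.1 = 5.043 ft.
From Manning's equation, S = [nQ / (1.486 A R^(2/3))]² = [0.015 × 3580 / (1.486 × 217.4 × 5.043^(2/3))]² = 0.0032.

S = 0.0032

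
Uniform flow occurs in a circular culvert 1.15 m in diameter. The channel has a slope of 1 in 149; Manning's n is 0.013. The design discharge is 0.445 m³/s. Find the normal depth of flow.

y_n = 0.307 m

Manning's equation rearranged: A R^(2/3) = nQ / (1·√S) = 0.013 × 0.445 / (√0.006711) = 0.07061.
Try y = 0.237 m: A R^(2/3) = 0.0421 — low.
Try y = 0.383 m: A R^(2/3) = 0.1083 — high.
Try y = 0.307 m: A R^(2/3) = 0.07056 — close enough.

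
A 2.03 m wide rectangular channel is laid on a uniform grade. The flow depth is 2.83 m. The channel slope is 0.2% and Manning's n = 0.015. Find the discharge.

Q = 14.1 m³/s

Flow area A = b·y = 2.03 × 2.83 = 5.745 m². Wetted perimeter P = b + 2y = 2.03 + 2×2.83 = 7.69 m.
Hydraulic radius R = A/P = 5.745/7.69 = 0.7471 m.
Manning's equation: Q = (1/n) A R^(2/3) S^(1/2) = (1/0.015) × 5.745 × 0.7471^(2/3) × 0.002^(1/2) = 14.1 m³/s.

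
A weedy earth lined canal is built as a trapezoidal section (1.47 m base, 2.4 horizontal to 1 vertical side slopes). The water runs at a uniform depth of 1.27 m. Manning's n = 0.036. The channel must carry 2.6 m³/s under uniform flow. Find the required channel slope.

S = 0.00042

With bottom width b = 1.47 m and side slope z = 2.4: A = (b + zy)y = (1.47 + 2.4×1.27)×1.27 = 5.738 m²; P = b + 2y√(1+z²) = 1.47 + 2×1.27×2.6 = 8.074 m.
Hydraulic radius R = A/P = 5.738/8.074 = 0.7107 m.
From Manning's equation, S = [nQ / (1 A R^(2/3))]² = [0.036 × 2.6 / (1 × 5.738 × 0.7107^(2/3))]² = 0.00042.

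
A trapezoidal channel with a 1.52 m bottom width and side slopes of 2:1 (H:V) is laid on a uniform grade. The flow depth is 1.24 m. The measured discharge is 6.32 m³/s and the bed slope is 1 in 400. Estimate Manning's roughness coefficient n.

With bottom width b = 1.52 m and side slope z = 2: A = (b + zy)y = (1.52 + 2×1.24)×1.24 = 4.96 m²; P = b + 2y√(1+z²) = 1.52 + 2×1.24×2.236 = 7.065 m.
Hydraulic radius R = A/P = 4.96/7.065 = 0.702 m.
Rearranging Manning's equation: n = (1/Q) A R^(2/3) S^(1/2) = (1/6.32) × 4.96 × 0.702^(2/3) × √0.0025 = 0.031.

n = 0.031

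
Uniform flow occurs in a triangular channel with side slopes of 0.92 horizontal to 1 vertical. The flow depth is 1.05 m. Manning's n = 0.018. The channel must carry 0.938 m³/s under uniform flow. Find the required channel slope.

S = 0.0011

For a triangular section with side slope z = 0.92: A = zy² = 0.92×1.05² = 1.014 m²; P = 2y√(1+z²) = 2×1.05×1.359 = 2.854 m.
Hydraulic radius R = A/P = 1.014/2.854 = 0.3555 m.
From Manning's equation, S = [nQ / (1 A R^(2/3))]² = [0.018 × 0.938 / (1 × 1.014 × 0.3555^(2/3))]² = 0.0011.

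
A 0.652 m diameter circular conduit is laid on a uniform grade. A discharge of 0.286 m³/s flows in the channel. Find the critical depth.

y_c = 0.34 m

At critical depth, Q² T / (g A³) = 1, i.e. A³/T = Q²/g = 0.286²/9.81 = 0.008338.
Try y = 0.24 m: A³/T = 0.002206 — short.
Try y = 0.34 m: A³/T = 0.008378 — ≈ 0.008338.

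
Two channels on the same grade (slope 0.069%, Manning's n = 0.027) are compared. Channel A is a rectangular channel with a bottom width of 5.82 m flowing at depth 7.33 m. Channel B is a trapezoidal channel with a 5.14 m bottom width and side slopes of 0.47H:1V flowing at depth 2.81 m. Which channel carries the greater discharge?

Channel A: Flow area A = b·y = 5.82 × 7.33 = 42.66 m². Wetted perimeter P = b + 2y = 5.82 + 2×7.33 = 20.48 m. Hydraulic radius R = A/P = 42.66/20.48 = 2.083 m. Q_A = (1/0.027)·42.66·2.083^(2/3)·√0.00069 = 67.69 m³/s.
Channel B: With bottom width b = 5.14 m and side slope z = 0.47: A = (b + zy)y = (5.14 + 0.47×2.81)×2.81 = 18.15 m²; P = b + 2y√(1+z²) = 5.14 + 2×2.81×1.105 = 11.35 m. Hydraulic radius R = A/P = 18.15/11.35 = 1.6 m. Q_B = (1/0.027)·18.15·1.6^(2/3)·√0.00069 = 24.16 m³/s.
Q_A = 67.69 m³/s vs Q_B = 24.16 m³/s, so channel A carries more.

channel A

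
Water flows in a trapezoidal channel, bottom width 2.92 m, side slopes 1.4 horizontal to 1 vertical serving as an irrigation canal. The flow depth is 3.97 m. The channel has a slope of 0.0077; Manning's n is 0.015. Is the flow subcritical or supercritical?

supercritical

With bottom width b = 2.92 m and side slope z = 1.4: A = (b + zy)y = (2.92 + 1.4×3.97)×3.97 = 33.66 m²; P = b + 2y√(1+z²) = 2.92 + 2×3.97×1.72 = 16.58 m.
Hydraulic radius R = A/P = 33.66/16.58 = 2.03 m.
V = (1/n) R^(2/3) √S = (1/0.015) × 2.03^(2/3) × √0.0077 = 9.379 m/s. Hydraulic depth D_h = A/T = 33.66/14.04 = 2.398 m.
Froude number Fr = V/√(g·D_h) = 9.379/√(9.81×2.398) = 1.93, which is greater than 1, so the flow is supercritical.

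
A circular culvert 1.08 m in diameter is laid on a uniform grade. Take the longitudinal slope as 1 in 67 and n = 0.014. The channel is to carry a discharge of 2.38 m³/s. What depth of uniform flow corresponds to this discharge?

Manning's equation rearranged: A R^(2/3) = nQ / (1·√S) = 0.014 × 2.38 / (√0.01493) = 0.2727.
Trying y = 0.831 m: A R^(2/3) = 0.3592 — over.
Trying y = 0.594 m: A R^(2/3) = 0.2241 — short.
Trying y = 0.674 m: A R^(2/3) = 0.2728 — close enough.

y_n = 0.674 m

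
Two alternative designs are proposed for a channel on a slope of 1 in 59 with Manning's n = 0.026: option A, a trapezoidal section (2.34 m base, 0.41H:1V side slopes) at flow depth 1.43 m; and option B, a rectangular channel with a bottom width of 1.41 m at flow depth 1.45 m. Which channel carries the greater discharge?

Channel A: With bottom width b = 2.34 m and side slope z = 0.41: A = (b + zy)y = (2.34 + 0.41×1.43)×1.43 = 4.185 m²; P = b + 2y√(1+z²) = 2.34 + 2×1.43×1.081 = 5.431 m. Hydraulic radius R = A/P = 4.185/5.431 = 0.7705 m. Q_A = (1/0.026)·4.185·0.7705^(2/3)·√0.01695 = 17.61 m³/s.
Channel B: Flow area A = b·y = 1.41 × 1.45 = 2.044 m². Wetted perimeter P = b + 2y = 1.41 + 2×1.45 = 4.31 m. Hydraulic radius R = A/P = 2.044/4.31 = 0.4744 m. Q_B = (1/0.026)·2.044·0.4744^(2/3)·√0.01695 = 6.227 m³/s.
Q_A = 17.61 m³/s vs Q_B = 6.227 m³/s, so channel A carries more.

channel A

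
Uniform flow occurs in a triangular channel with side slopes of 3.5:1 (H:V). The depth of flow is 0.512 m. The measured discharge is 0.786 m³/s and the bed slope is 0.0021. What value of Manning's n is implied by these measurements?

n = 0.021

For a triangular section with side slope z = 3.5: A = zy² = 3.5×0.512² = 0.9175 m²; P = 2y√(1+z²) = 2×0.512×3.64 = 3.727 m.
Hydraulic radius R = A/P = 0.9175/3.727 = 0.2462 m.
Rearranging Manning's equation: n = (1/Q) A R^(2/3) S^(1/2) = (1/0.786) × 0.9175 × 0.2462^(2/3) × √0.0021 = 0.021.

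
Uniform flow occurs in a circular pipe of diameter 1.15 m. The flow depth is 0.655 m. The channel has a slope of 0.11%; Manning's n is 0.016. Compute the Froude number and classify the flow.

For a circular section of diameter D = 1.15 m at depth y = 0.655 m, the central angle is θ = 2 arccos(1 − 2y/D) = 3.421 rad. Then A = (D²/8)(θ − sin θ) = 0.611 m² and P = Dθ/2 = 1.967 m.
Hydraulic radius R = A/P = 0.611/1.967 = 0.3107 m.
V = (1/n) R^(2/3) √S = (1/0.016) × 0.3107^(2/3) × √0.0011 = 0.9508 m/s. Hydraulic depth D_h = A/T = 0.611/1.139 = 0.5366 m.
Froude number Fr = V/√(g·D_h) = 0.9508/√(9.81×0.5366) = 0.414, which is less than 1, so the flow is subcritical.

subcritical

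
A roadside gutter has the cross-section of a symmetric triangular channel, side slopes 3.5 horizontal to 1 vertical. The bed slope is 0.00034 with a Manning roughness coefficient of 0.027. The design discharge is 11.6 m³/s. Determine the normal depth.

Manning's equation rearranged: A R^(2/3) = nQ / (1·√S) = 0.027 × 11.6 / (√0.00034) = 16.99.
Trying y = 1.72 m: A R^(2/3) = 9.122 — low.
Trying y = 2.17 m: A R^(2/3) = 16.95 — close enough.

y_n = 2.17 m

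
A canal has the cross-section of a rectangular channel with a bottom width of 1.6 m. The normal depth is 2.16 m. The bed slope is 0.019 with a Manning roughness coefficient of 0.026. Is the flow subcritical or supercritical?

Flow area A = b·y = 1.6 × 2.16 = 3.456 m². Wetted perimeter P = b + 2y = 1.6 + 2×2.16 = 5.92 m.
Hydraulic radius R = A/P = 3.456/5.92 = 0.5838 m.
V = (1/n) R^(2/3) √S = (1/0.026) × 0.5838^(2/3) × √0.019 = 3.703 m/s. Hydraulic depth D_h = A/T = 3.456/1.6 = 2.16 m.
Froude number Fr = V/√(g·D_h) = 3.703/√(9.81×2.16) = 0.804, which is less than 1, so the flow is subcritical.

subcritical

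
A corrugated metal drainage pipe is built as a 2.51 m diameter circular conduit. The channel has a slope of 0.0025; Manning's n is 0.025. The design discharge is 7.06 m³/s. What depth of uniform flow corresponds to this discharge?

Manning's equation rearranged: A R^(2/3) = nQ / (1·√S) = 0.025 × 7.06 / (√0.0025) = 3.53.
At y = 2.33 m: A R^(2/3) = 3.899 — over.
At y = 2 m: A R^(2/3) = 3.531 — matches.

y_n = 2 m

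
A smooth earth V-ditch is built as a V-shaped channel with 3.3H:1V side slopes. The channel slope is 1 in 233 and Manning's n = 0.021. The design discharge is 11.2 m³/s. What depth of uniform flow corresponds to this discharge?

y_n = 1.24 m

Manning's equation rearranged: A R^(2/3) = nQ / (1·√S) = 0.021 × 11.2 / (√0.004292) = 3.59.
Trying y = 0.888 m: A R^(2/3) = 1.471 — too small.
Trying y = 1.48 m: A R^(2/3) = 5.743 — too large.
Trying y = 1.24 m: A R^(2/3) = 3.583 — ≈ 3.59.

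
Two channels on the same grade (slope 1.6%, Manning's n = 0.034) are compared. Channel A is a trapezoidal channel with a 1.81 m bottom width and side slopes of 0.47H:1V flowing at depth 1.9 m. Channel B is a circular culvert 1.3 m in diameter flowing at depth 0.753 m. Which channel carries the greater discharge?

channel A

Channel A: With bottom width b = 1.81 m and side slope z = 0.47: A = (b + zy)y = (1.81 + 0.47×1.9)×1.9 = 5.136 m²; P = b + 2y√(1+z²) = 1.81 + 2×1.9×1.105 = 6.009 m. Hydraulic radius R = A/P = 5.136/6.009 = 0.8547 m. Q_A = (1/0.034)·5.136·0.8547^(2/3)·√0.016 = 17.21 m³/s.
Channel B: For a circular section of diameter D = 1.3 m at depth y = 0.753 m, the central angle is θ = 2 arccos(1 − 2y/D) = 3.46 rad. Then A = (D²/8)(θ − sin θ) = 0.797 m² and P = Dθ/2 = 2.249 m. Hydraulic radius R = A/P = 0.797/2.249 = 0.3544 m. Q_B = (1/0.034)·0.797·0.3544^(2/3)·√0.016 = 1.485 m³/s.
Q_A = 17.21 m³/s vs Q_B = 1.485 m³/s, so channel A carries more.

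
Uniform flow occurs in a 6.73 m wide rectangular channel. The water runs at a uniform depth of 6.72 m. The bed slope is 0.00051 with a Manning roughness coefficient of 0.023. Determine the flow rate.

Q = 76.1 m³/s

Flow area A = b·y = 6.73 × 6.72 = 45.23 m². Wetted perimeter P = b + 2y = 6.73 + 2×6.72 = 20.17 m.
Hydraulic radius R = A/P = 45.23/20.17 = 2.242 m.
Manning's equation: Q = (1/n) A R^(2/3) S^(1/2) = (1/0.023) × 45.23 × 2.242^(2/3) × 0.00051^(1/2) = 76.1 m³/s.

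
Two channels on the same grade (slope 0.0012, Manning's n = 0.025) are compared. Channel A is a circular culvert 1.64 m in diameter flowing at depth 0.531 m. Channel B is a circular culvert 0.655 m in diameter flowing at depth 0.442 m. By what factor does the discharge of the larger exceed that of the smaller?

Channel A: For a circular section of diameter D = 1.64 m at depth y = 0.531 m, the central angle is θ = 2 arccos(1 − 2y/D) = 2.421 rad. Then A = (D²/8)(θ − sin θ) = 0.5922 m² and P = Dθ/2 = 1.985 m. Hydraulic radius R = A/P = 0.5922/1.985 = 0.2983 m. Q_A = (1/0.025)·0.5922·0.2983^(2/3)·√0.0012 = 0.3664 m³/s.
Channel B: For a circular section of diameter D = 0.655 m at depth y = 0.442 m, the central angle is θ = 2 arccos(1 − 2y/D) = 3.856 rad. Then A = (D²/8)(θ − sin θ) = 0.2419 m² and P = Dθ/2 = 1.263 m. Hydraulic radius R = A/P = 0.2419/1.263 = 0.1916 m. Q_B = (1/0.025)·0.2419·0.1916^(2/3)·√0.0012 = 0.1114 m³/s.
The larger discharge is 0.3664 m³/s and the smaller is 0.1114 m³/s; the ratio is 3.29.

3.29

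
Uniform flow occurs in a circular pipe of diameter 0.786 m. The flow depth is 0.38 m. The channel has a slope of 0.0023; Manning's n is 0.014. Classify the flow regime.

subcritical

For a circular section of diameter D = 0.786 m at depth y = 0.38 m, the central angle is θ = 2 arccos(1 − 2y/D) = 3.075 rad. Then A = (D²/8)(θ − sin θ) = 0.2324 m² and P = Dθ/2 = 1.209 m.
Hydraulic radius R = A/P = 0.2324/1.209 = 0.1923 m.
V = (1/n) R^(2/3) √S = (1/0.014) × 0.1923^(2/3) × √0.0023 = 1.141 m/s. Hydraulic depth D_h = A/T = 0.2324/0.7856 = 0.2958 m.
Froude number Fr = V/√(g·D_h) = 1.141/√(9.81×0.2958) = 0.67, which is less than 1, so the flow is subcritical.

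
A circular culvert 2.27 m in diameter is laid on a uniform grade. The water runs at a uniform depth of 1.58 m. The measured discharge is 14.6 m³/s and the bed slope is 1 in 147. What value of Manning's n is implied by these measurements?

n = 0.013

For a circular section of diameter D = 2.27 m at depth y = 1.58 m, the central angle is θ = 2 arccos(1 − 2y/D) = 3.947 rad. Then A = (D²/8)(θ − sin θ) = 3.007 m² and P = Dθ/2 = 4.48 m.
Hydraulic radius R = A/P = 3.007/4.48 = 0.6712 m.
Rearranging Manning's equation: n = (1/Q) A R^(2/3) S^(1/2) = (1/14.6) × 3.007 × 0.6712^(2/3) × √0.006803 = 0.013.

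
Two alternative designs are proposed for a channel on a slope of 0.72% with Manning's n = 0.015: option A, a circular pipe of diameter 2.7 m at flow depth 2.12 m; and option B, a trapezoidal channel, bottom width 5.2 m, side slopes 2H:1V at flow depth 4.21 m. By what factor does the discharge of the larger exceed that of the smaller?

24.2

Channel A: For a circular section of diameter D = 2.7 m at depth y = 2.12 m, the central angle is θ = 2 arccos(1 − 2y/D) = 4.356 rad. Then A = (D²/8)(θ − sin θ) = 4.823 m² and P = Dθ/2 = 5.88 m. Hydraulic radius R = A/P = 4.823/5.88 = 0.8202 m. Q_A = (1/0.015)·4.823·0.8202^(2/3)·√0.0072 = 23.91 m³/s.
Channel B: With bottom width b = 5.2 m and side slope z = 2: A = (b + zy)y = (5.2 + 2×4.21)×4.21 = 57.34 m²; P = b + 2y√(1+z²) = 5.2 + 2×4.21×2.236 = 24.03 m. Hydraulic radius R = A/P = 57.34/24.03 = 2.386 m. Q_B = (1/0.015)·57.34·2.386^(2/3)·√0.0072 = 579.2 m³/s.
The larger discharge is 579.2 m³/s and the smaller is 23.91 m³/s; the ratio is 24.2.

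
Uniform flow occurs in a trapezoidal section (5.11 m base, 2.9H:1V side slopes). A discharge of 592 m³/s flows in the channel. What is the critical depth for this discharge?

At critical depth, Q² T / (g A³) = 1, i.e. A³/T = Q²/g = 592²/9.81 = 35730.
Trying y = 6.78 m: A³/T = 106600 — high.
Trying y = 3.92 m: A³/T = 9679 — low.
Trying y = 5.3 m: A³/T = 35670 — matches.

y_c = 5.3 m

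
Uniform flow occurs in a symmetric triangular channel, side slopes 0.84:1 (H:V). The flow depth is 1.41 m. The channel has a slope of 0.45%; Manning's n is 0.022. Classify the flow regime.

subcritical

For a triangular section with side slope z = 0.84: A = zy² = 0.84×1.41² = 1.67 m²; P = 2y√(1+z²) = 2×1.41×1.306 = 3.683 m.
Hydraulic radius R = A/P = 1.67/3.683 = 0.4535 m.
V = (1/n) R^(2/3) √S = (1/0.022) × 0.4535^(2/3) × √0.0045 = 1.8 m/s. Hydraulic depth D_h = A/T = 1.67/2.369 = 0.705 m.
Froude number Fr = V/√(g·D_h) = 1.8/√(9.81×0.705) = 0.684, which is less than 1, so the flow is subcritical.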